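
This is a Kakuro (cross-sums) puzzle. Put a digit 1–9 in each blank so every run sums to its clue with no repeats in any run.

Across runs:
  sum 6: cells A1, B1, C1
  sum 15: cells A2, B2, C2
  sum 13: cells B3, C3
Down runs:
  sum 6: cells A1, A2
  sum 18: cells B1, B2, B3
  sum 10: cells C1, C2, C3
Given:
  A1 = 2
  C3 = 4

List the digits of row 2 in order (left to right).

6 in 3 cells must be {1,2,3}.
Given what's placed, C1 must be 1 to fit the 6 across and 10 down.
A2 = 6 − 2 = 4 completes the 6 down.
C2 = 10 − 5 = 5 completes the 10 down.
B3 = 13 − 4 = 9 completes the 13 across.
B1 = 6 − 3 = 3 completes the 6 across.
B2 = 15 − 9 = 6 completes the 15 across.

4 6 5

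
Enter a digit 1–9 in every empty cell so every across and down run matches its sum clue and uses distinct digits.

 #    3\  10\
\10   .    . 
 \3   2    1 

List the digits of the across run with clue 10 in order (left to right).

1, 9

3 in 2 cells must be {1,2}.
R1C1 = 3 − 2 = 1 completes the 3 down.
R1C2 = 10 − 1 = 9 completes the 10 across.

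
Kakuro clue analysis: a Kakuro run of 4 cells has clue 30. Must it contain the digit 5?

The only way to make 30 from 4 distinct digits is {6,7,8,9}, which does not contain 5.

No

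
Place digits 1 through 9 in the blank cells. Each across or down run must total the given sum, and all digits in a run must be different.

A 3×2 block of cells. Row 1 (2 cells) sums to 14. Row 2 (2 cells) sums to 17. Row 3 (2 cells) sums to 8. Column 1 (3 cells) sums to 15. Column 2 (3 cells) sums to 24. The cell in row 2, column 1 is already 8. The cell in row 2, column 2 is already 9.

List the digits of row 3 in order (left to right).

1 7

17 in 2 cells must be {8,9}; 24 in 3 cells must be {7,8,9}.
(1,2) = 8: the only remaining digit allowed by both the 14 across and the 24 down.
(3,2) = 24 − 17 = 7 completes the 24 down.
(1,1) = 14 − 8 = 6 completes the 14 across.
(3,1) = 8 − 7 = 1 completes the 8 across.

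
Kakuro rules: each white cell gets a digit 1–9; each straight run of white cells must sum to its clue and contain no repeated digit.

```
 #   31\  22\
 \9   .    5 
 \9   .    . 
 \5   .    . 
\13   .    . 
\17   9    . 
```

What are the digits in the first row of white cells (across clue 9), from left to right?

17 in 2 cells must be {8,9}.
R1C1 = 9 − 5 = 4 completes the 9 across.

4 5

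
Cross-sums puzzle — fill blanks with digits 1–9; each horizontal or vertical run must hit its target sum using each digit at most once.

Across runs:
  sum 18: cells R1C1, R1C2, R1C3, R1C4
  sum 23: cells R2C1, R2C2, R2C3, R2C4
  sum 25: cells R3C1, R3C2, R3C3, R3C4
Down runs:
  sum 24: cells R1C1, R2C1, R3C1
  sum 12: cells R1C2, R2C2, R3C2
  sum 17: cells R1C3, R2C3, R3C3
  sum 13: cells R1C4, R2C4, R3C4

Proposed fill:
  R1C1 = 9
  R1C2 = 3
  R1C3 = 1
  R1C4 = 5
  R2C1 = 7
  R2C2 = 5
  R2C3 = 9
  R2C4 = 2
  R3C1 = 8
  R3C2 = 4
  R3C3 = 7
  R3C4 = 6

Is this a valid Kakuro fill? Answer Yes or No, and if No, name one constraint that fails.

Across: 9+3+1+5=18; 7+5+9+2=23; 8+4+7+6=25. Down: 9+7+8=24; 3+5+4=12; 1+9+7=17; 5+2+6=13. No digit repeats within any run.

Yes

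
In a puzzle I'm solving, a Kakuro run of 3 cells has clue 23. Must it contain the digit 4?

The only way to make 23 from 3 distinct digits is {6,8,9}, which does not contain 4.

No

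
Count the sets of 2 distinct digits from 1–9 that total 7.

3

2 distinct digits from 1–9 sum between 3 and 17.
Enumerating: {1,6}, {2,5}, {3,4}.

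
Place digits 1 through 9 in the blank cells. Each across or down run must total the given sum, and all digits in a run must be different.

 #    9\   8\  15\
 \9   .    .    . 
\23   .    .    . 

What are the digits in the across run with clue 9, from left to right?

23 in 3 cells must be {6,8,9}.
The 9 across and the 15 down share only 6, so R1C3 = 6.
The 23 across and the 8 down share only 6, so R2C2 = 6.
R2C3 = 15 − 6 = 9 completes the 15 down.
R1C2 = 8 − 6 = 2 completes the 8 down.
R2C1 = 23 − 15 = 8 completes the 23 across.
R1C1 = 9 − 8 = 1 completes the 9 across.

1 2 6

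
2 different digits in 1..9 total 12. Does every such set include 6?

No

Counterexample: {3,9} sums to 12 without using 6.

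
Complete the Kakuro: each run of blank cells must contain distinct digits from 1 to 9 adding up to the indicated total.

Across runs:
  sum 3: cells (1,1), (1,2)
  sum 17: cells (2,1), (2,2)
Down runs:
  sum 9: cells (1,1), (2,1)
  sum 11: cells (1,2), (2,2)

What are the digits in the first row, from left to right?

1 2

3 in 2 cells must be {1,2}; 17 in 2 cells must be {8,9}.
The 3 across and the 11 down share only 2, so (1,2) = 2.
The 17 across and the 9 down share only 8, so (2,1) = 8.
(2,2) = 17 − 8 = 9 completes the 17 across.
(1,1) = 3 − 2 = 1 completes the 3 across.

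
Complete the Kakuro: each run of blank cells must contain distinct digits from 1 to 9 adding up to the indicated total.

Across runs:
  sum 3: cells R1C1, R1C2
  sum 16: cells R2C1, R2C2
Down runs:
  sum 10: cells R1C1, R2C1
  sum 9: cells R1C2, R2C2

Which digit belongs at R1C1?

1

3 in 2 cells must be {1,2}; 16 in 2 cells must be {7,9}.
The 16 across and the 9 down share only 7, so R2C2 = 7.
R1C2 = 9 − 7 = 2 completes the 9 down.
R2C1 = 16 − 7 = 9 completes the 16 across.
R1C1 = 3 − 2 = 1 completes the 3 across.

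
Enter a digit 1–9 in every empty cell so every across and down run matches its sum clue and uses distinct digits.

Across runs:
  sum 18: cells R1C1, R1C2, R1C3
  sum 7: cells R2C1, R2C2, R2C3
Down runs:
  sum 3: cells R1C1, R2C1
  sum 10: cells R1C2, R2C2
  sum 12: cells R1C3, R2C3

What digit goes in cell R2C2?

1

7 in 3 cells must be {1,2,4}; 3 in 2 cells must be {1,2}.
The 7 across and the 12 down share only 4, so R2C3 = 4.
R1C3 = 12 − 4 = 8 completes the 12 down.
Given what's placed, R1C1 must be 1 to fit the 18 across and 3 down.
R1C2 = 18 − 9 = 9 completes the 18 across.
R2C1 = 3 − 1 = 2 completes the 3 down.
R2C2 = 7 − 6 = 1 completes the 7 across.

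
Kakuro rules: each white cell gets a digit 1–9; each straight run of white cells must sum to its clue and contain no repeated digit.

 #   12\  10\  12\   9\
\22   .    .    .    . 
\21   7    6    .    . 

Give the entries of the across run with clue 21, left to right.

7, 6, 5, 3

R1C1 = 12 − 7 = 5 completes the 12 down.
R1C2 = 10 − 6 = 4 completes the 10 down.
R1C3 = 7: the only remaining digit allowed by both the 22 across and the 12 down.
R1C4 = 22 − 16 = 6 completes the 22 across.
R2C3 = 12 − 7 = 5 completes the 12 down.
R2C4 = 21 − 18 = 3 completes the 21 across.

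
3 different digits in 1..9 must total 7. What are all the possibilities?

3 distinct digits from 1–9 sum between 6 and 24.
Only one set works: {1,2,4}.

{1,2,4}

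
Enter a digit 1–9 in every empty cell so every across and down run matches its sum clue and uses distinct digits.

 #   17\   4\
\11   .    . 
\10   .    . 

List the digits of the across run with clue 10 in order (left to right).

9 1

17 in 2 cells must be {8,9}; 4 in 2 cells must be {1,3}.
The 11 across and the 4 down share only 3, so R1C2 = 3.
R2C2 = 4 − 3 = 1 completes the 4 down.
R1C1 = 11 − 3 = 8 completes the 11 across.
R2C1 = 10 − 1 = 9 completes the 10 across.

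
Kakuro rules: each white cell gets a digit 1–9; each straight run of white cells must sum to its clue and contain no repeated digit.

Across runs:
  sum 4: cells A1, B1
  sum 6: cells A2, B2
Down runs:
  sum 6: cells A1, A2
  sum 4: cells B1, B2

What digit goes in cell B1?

3

4 in 2 cells must be {1,3}.
The 4 across and the 6 down share only 1, so A1 = 1.
B1 = 4 − 1 = 3 completes the 4 across.
A2 = 6 − 1 = 5 completes the 6 down.
B2 = 6 − 5 = 1 completes the 6 across.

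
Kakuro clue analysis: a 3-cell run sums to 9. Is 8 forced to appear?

No

Counterexample: {1,2,6} sums to 9 without using 8.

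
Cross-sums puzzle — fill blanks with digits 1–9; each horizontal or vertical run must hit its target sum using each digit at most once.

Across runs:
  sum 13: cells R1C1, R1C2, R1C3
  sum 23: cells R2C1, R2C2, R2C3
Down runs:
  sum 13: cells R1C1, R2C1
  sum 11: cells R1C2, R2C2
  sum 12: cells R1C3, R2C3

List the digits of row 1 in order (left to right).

23 in 3 cells must be {6,8,9}.
Nothing is forced directly, so branch on R2C1, whose candidates are 6 or 8 or 9. If R2C1 = 8: that forces R1C1 = 5, R1C3 = 7, after which R2C3 would have to be in {6,9} for the 23 across but in {5} for the 12 down — contradiction. If R2C1 = 9: that forces R1C1 = 4, R2C3 = 8, after which R1C3 would have to be in {1,2,3,6,7,8} for the 13 across but in {4} for the 12 down — contradiction. So R2C1 = 6.
R1C1 = 13 − 6 = 7 completes the 13 down.
Nothing is forced directly, so branch on R1C3, whose candidates are 4 or 5. If R1C3 = 5: then R1C2 would have to be in {1} for the 13 across but in {2,3,4,5,6,7,8,9} for the 11 down — contradiction. So R1C3 = 4.
R1C2 = 13 − 11 = 2 completes the 13 across.
R2C2 = 11 − 2 = 9 completes the 11 down.
R2C3 = 23 − 15 = 8 completes the 23 across.

7, 2, 4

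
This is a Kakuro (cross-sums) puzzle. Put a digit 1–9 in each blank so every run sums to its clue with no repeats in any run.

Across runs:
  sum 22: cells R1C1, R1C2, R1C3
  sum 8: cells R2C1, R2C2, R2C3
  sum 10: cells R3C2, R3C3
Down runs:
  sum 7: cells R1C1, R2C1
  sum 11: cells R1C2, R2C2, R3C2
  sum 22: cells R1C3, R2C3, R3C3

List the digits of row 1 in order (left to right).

5 8 9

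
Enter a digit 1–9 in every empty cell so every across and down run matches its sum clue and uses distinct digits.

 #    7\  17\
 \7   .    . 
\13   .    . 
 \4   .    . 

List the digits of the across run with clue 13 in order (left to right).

4 9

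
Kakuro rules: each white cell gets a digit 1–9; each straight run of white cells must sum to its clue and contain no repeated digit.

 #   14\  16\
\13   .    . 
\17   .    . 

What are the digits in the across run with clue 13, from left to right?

17 in 2 cells must be {8,9}; 16 in 2 cells must be {7,9}.
The 17 across and the 16 down share only 9, so R2C2 = 9.
R1C2 = 16 − 9 = 7 completes the 16 down.
R2C1 = 17 − 9 = 8 completes the 17 across.
R1C1 = 13 − 7 = 6 completes the 13 across.

6 7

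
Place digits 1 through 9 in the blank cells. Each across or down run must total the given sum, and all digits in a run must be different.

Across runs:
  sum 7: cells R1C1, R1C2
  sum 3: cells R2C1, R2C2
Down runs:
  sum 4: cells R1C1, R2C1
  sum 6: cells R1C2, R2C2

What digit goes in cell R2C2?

3 in 2 cells must be {1,2}; 4 in 2 cells must be {1,3}.
The 3 across and the 4 down share only 1, so R2C1 = 1.
R2C2 = 3 − 1 = 2 completes the 3 across.
R1C1 = 4 − 1 = 3 completes the 4 down.
R1C2 = 7 − 3 = 4 completes the 7 across.

2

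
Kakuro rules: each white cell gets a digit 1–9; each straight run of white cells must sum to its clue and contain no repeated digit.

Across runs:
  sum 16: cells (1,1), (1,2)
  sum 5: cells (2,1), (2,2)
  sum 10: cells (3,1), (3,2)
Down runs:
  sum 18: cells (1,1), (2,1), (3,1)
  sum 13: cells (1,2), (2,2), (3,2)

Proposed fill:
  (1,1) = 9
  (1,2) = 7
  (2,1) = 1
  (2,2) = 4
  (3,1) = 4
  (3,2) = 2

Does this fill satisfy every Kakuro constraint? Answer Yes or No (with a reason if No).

No — the across run (3,1)–(3,2) sums to 6, not 10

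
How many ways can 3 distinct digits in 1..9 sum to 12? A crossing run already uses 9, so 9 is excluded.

3 distinct digits from 1–9 sum between 6 and 24.
Dropping sets that contain 9.
Enumerating: {1,3,8}, {1,4,7}, {1,5,6}, {2,3,7}, {2,4,6}, {3,4,5}.

6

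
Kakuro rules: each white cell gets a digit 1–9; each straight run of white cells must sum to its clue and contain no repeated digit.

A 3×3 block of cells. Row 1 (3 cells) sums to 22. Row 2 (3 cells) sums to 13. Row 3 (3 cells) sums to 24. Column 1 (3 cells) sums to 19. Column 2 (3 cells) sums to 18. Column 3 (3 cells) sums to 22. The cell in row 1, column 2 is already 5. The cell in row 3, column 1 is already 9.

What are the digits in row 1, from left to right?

24 in 3 cells must be {7,8,9}.
(1,1) = 8: the only remaining digit allowed by both the 22 across and the 19 down.
(1,3) = 22 − 13 = 9 completes the 22 across.
(2,1) = 19 − 17 = 2 completes the 19 down.
Given what's placed, (3,2) must be 7 to fit the 24 across and 18 down.
(3,3) = 24 − 16 = 8 completes the 24 across.
(2,2) = 18 − 12 = 6 completes the 18 down.
(2,3) = 13 − 8 = 5 completes the 13 across.

8 5 9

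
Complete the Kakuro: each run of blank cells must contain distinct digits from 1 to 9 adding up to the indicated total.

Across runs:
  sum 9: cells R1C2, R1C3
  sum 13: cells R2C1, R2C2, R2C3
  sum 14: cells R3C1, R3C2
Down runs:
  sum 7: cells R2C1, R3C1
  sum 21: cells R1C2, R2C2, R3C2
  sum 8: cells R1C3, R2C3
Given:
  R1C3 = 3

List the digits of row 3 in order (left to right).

6, 8

R1C2 = 9 − 3 = 6 completes the 9 across.
R2C3 = 8 − 3 = 5 completes the 8 down.
Given what's placed, R3C2 must be 8 to fit the 14 across and 21 down.
R2C2 = 21 − 14 = 7 completes the 21 down.
R3C1 = 14 − 8 = 6 completes the 14 across.
R2C1 = 13 − 12 = 1 completes the 13 across.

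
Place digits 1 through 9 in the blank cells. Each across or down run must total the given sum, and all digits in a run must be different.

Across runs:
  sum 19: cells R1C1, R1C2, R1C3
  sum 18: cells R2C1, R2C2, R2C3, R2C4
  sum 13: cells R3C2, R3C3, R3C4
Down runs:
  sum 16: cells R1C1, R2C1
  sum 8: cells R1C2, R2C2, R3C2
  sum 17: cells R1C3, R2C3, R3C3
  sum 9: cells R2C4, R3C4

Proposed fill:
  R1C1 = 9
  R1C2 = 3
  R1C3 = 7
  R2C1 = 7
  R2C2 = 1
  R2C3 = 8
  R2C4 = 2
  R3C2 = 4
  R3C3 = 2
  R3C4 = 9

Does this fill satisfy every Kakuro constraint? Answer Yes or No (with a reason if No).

No — the across run R3C2–R3C4 sums to 15, not 13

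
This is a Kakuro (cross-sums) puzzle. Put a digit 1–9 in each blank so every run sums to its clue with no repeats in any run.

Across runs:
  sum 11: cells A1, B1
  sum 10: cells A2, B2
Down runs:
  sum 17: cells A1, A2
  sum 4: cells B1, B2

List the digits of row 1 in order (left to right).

17 in 2 cells must be {8,9}; 4 in 2 cells must be {1,3}.
The 11 across and the 4 down share only 3, so B1 = 3.
B2 = 4 − 3 = 1 completes the 4 down.
A1 = 11 − 3 = 8 completes the 11 across.
A2 = 10 − 1 = 9 completes the 10 across.

8 3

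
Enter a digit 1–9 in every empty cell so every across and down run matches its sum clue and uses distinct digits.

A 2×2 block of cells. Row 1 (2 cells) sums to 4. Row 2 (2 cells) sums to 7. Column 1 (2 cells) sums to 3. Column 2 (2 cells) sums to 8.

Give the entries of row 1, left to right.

4 in 2 cells must be {1,3}; 3 in 2 cells must be {1,2}.
The 4 across and the 3 down share only 1, so (1,1) = 1.
(1,2) = 4 − 1 = 3 completes the 4 across.
(2,1) = 3 − 1 = 2 completes the 3 down.
(2,2) = 7 − 2 = 5 completes the 7 across.

1, 3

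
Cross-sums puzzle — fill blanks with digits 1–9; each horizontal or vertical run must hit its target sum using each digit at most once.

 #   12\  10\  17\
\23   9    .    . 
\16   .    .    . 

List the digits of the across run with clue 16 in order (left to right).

23 in 3 cells must be {6,8,9}; 17 in 2 cells must be {8,9}.
Given what's placed, R1C3 must be 8 to fit the 23 across and 17 down.
R2C1 = 12 − 9 = 3 completes the 12 down.
R2C3 = 17 − 8 = 9 completes the 17 down.
R1C2 = 23 − 17 = 6 completes the 23 across.
R2C2 = 16 − 12 = 4 completes the 16 across.

3 4 9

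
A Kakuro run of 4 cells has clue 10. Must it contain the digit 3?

Yes

The only way to make 10 from 4 distinct digits is {1,2,3,4}, which contains 3.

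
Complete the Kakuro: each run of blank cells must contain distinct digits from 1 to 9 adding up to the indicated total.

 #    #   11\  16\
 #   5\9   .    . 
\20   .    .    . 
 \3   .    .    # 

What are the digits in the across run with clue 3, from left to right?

2 1

3 in 2 cells must be {1,2}; 16 in 2 cells must be {7,9}.
The 9 across and the 16 down share only 7, so R1C3 = 7.
R2C3 = 16 − 7 = 9 completes the 16 down.
R1C2 = 9 − 7 = 2 completes the 9 across.
R3C2 = 1: the only remaining digit allowed by both the 3 across and the 11 down.
R2C2 = 11 − 3 = 8 completes the 11 down.
R3C1 = 3 − 1 = 2 completes the 3 across.
R2C1 = 20 − 17 = 3 completes the 20 across.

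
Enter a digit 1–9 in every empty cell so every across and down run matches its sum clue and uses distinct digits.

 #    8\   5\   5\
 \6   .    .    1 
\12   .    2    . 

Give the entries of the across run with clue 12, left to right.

6 in 3 cells must be {1,2,3}.
R1C2 = 5 − 2 = 3 completes the 5 down.
R2C3 = 5 − 1 = 4 completes the 5 down.
R1C1 = 6 − 4 = 2 completes the 6 across.
R2C1 = 12 − 6 = 6 completes the 12 across.

6 2 4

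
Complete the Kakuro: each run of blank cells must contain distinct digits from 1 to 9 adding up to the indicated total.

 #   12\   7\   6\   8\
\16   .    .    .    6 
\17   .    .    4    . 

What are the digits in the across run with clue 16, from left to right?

7 1 2 6

R1C3 = 6 − 4 = 2 completes the 6 down.
R2C4 = 8 − 6 = 2 completes the 8 down.
No cell is forced outright now. R2C1 can only be 3 or 5 or 8 (the digits allowed by both its 17 across and its 12 down). If R2C1 = 3: then R1C1 would have to be in {1,3,5,7} for the 16 across but in {9} for the 12 down — contradiction. If R2C1 = 8: then R1C1 would have to be in {1,3,5,7} for the 16 across but in {4} for the 12 down — contradiction. So R2C1 = 5.
R1C1 = 12 − 5 = 7 completes the 12 down.
R1C2 = 16 − 15 = 1 completes the 16 across.
R2C2 = 17 − 11 = 6 completes the 17 across.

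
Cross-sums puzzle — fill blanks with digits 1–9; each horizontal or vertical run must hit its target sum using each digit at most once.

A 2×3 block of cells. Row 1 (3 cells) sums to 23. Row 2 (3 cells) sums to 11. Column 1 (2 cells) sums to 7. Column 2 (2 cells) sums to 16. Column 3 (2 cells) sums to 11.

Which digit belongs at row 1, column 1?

23 in 3 cells must be {6,8,9}; 16 in 2 cells must be {7,9}.
The 23 across and the 7 down share only 6, so (1,1) = 6.
Given what's placed, (1,2) must be 9 to fit the 23 across and 16 down.
(1,3) = 23 − 15 = 8 completes the 23 across.
(2,1) = 7 − 6 = 1 completes the 7 down.
(2,2) = 16 − 9 = 7 completes the 16 down.
(2,3) = 11 − 8 = 3 completes the 11 across.

6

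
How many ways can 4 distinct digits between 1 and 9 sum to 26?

5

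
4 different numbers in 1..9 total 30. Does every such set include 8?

The only way to make 30 from 4 distinct digits is {6,7,8,9}, which contains 8.

Yes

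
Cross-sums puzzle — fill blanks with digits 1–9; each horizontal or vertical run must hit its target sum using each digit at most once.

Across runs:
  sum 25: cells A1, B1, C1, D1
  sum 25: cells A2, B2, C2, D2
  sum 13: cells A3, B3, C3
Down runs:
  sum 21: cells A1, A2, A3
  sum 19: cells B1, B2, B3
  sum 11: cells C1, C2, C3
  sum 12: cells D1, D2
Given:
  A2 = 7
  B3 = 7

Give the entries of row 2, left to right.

7, 9, 4, 5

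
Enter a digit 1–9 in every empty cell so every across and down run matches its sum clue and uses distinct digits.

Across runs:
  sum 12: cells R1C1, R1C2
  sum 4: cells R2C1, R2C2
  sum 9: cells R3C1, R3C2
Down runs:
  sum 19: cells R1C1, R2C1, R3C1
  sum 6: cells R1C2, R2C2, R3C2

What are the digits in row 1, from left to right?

4 in 2 cells must be {1,3}; 6 in 3 cells must be {1,2,3}.
The 12 across and the 6 down share only 3, so R1C2 = 3.
The 4 across and the 19 down share only 3, so R2C1 = 3.
R2C2 = 4 − 3 = 1 completes the 4 across.
R3C1 = 7: the only remaining digit allowed by both the 9 across and the 19 down.
R3C2 = 9 − 7 = 2 completes the 9 across.
R1C1 = 12 − 3 = 9 completes the 12 across.

9 3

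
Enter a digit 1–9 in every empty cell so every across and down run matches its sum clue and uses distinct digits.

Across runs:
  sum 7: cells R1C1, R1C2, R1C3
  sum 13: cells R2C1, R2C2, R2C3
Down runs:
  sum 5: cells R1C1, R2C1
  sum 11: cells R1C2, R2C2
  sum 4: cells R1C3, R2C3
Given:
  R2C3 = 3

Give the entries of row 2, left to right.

1, 9, 3

7 in 3 cells must be {1,2,4}; 4 in 2 cells must be {1,3}.
R1C3 = 4 − 3 = 1 completes the 4 down.
No cell is forced outright now. R1C1 can only be 2 or 4 (the digits allowed by both its 7 across and its 5 down). If R1C1 = 2: that forces R1C2 = 4, after which R2C1 would have to be in {1,2,4,6,8,9} for the 13 across but in {3} for the 5 down — contradiction. So R1C1 = 4.
R1C2 = 7 − 5 = 2 completes the 7 across.
R2C1 = 5 − 4 = 1 completes the 5 down.
R2C2 = 13 − 4 = 9 completes the 13 across.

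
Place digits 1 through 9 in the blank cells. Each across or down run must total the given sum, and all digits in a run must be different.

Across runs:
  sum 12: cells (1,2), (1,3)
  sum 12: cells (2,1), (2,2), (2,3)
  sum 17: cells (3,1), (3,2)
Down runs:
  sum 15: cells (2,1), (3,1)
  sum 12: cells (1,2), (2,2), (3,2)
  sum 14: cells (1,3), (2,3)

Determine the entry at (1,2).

3

17 in 2 cells must be {8,9}.
Nothing is forced directly, so branch on (3,2), whose candidates are 8 or 9. If (3,2) = 9: then (1,2) would have to be in {3,4,5,7,8,9} for the 12 across but in {1,2} for the 12 down — contradiction. So (3,2) = 8.
(1,2) = 3: the only remaining digit allowed by both the 12 across and the 12 down.
(1,3) = 12 − 3 = 9 completes the 12 across.
(2,2) = 12 − 11 = 1 completes the 12 down.
(2,3) = 14 − 9 = 5 completes the 14 down.
(3,1) = 17 − 8 = 9 completes the 17 across.
(2,1) = 12 − 6 = 6 completes the 12 across.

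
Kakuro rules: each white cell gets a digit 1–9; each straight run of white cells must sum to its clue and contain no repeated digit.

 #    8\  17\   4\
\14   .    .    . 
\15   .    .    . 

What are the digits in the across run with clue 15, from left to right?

6 8 1

17 in 2 cells must be {8,9}; 4 in 2 cells must be {1,3}.
Nothing is forced directly, so branch on R1C2, whose candidates are 8 or 9. If R1C2 = 8: that forces R1C3 = 1, R2C2 = 9, after which R2C3 would have to be in {1,2,4,5} for the 15 across but in {3} for the 4 down — contradiction. So R1C2 = 9.
R2C2 = 17 − 9 = 8 completes the 17 down.
Nothing is forced directly, so branch on R1C3, whose candidates are 1 or 3. If R1C3 = 1: then R1C1 would have to be in {4} for the 14 across but in {1,2,3,5,6,7} for the 8 down — contradiction. So R1C3 = 3.
R1C1 = 14 − 12 = 2 completes the 14 across.
R2C1 = 8 − 2 = 6 completes the 8 down.
R2C3 = 15 − 14 = 1 completes the 15 across.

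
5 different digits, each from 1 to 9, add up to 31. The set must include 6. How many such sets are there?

3

5 distinct digits from 1–9 sum between 15 and 35.
Keeping only sets containing 6.
Enumerating: {1,6,7,8,9}, {3,5,6,8,9}, {4,5,6,7,9}.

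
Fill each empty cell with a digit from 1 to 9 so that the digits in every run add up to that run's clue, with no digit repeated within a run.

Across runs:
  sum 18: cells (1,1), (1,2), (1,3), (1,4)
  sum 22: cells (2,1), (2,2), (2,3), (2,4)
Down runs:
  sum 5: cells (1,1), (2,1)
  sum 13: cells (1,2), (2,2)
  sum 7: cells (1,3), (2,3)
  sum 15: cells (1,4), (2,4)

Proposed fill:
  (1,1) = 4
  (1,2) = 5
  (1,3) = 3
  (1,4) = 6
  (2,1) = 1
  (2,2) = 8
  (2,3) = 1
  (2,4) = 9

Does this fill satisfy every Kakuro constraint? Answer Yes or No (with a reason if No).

No — the across run (2,1)–(2,4) sums to 19, not 22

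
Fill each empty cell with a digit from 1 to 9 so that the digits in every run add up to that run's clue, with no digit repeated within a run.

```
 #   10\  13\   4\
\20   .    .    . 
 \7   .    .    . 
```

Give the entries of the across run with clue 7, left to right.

7 in 3 cells must be {1,2,4}; 4 in 2 cells must be {1,3}.
The 20 across and the 4 down share only 3, so R1C3 = 3.
The 7 across and the 13 down share only 4, so R2C2 = 4.
R2C3 = 4 − 3 = 1 completes the 4 down.
R1C2 = 13 − 4 = 9 completes the 13 down.
R2C1 = 7 − 5 = 2 completes the 7 across.
R1C1 = 20 − 12 = 8 completes the 20 across.

2 4 1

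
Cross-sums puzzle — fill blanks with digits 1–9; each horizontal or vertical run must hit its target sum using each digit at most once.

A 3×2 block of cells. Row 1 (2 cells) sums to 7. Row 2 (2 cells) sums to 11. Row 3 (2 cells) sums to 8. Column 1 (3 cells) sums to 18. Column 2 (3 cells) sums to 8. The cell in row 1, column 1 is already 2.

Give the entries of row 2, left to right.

9 2

(1,2) = 7 − 2 = 5 completes the 7 across.
Given what's placed, (2,2) must be 2 to fit the 11 across and 8 down.
(3,1) = 7: the only remaining digit allowed by both the 8 across and the 18 down.
(3,2) = 8 − 7 = 1 completes the 8 across.
(2,1) = 11 − 2 = 9 completes the 11 across.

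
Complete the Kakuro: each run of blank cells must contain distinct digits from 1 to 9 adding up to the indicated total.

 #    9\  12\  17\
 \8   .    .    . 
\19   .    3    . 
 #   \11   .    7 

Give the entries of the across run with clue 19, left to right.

Given what's placed, R2C1 must be 7 to fit the 19 across and 9 down.
R2C3 = 19 − 10 = 9 completes the 19 across.
R3C2 = 11 − 7 = 4 completes the 11 across.
R1C1 = 9 − 7 = 2 completes the 9 down.
R1C2 = 12 − 7 = 5 completes the 12 down.
R1C3 = 8 − 7 = 1 completes the 8 across.

7 3 9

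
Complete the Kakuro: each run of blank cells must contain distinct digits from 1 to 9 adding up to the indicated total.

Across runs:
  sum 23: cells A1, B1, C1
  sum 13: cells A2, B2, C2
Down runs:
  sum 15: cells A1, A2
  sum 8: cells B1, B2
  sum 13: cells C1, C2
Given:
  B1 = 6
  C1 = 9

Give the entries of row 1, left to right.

23 in 3 cells must be {6,8,9}.
A1 = 23 − 15 = 8 completes the 23 across.
A2 = 15 − 8 = 7 completes the 15 down.
B2 = 8 − 6 = 2 completes the 8 down.
C2 = 13 − 9 = 4 completes the 13 across.

8, 6, 9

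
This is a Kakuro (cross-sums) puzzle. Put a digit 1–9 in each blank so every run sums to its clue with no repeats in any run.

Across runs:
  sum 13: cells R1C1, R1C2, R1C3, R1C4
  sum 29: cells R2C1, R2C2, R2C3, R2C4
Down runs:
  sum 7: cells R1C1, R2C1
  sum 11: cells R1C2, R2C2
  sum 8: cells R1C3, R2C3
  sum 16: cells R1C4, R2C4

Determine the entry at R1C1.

2

29 in 4 cells must be {5,7,8,9}; 16 in 2 cells must be {7,9}.
Only 7 fits R1C4 under both its across sum 13 and down sum 16.
The 29 across and the 7 down share only 5, so R2C1 = 5.
R2C3 = 7: the only remaining digit allowed by both the 29 across and the 8 down.
R2C4 = 16 − 7 = 9 completes the 16 down.
R1C1 = 7 − 5 = 2 completes the 7 down.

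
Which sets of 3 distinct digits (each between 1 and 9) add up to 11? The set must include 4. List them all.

3 distinct digits from 1–9 sum between 6 and 24.
Keeping only sets containing 4.

{1,4,6}; {2,4,5}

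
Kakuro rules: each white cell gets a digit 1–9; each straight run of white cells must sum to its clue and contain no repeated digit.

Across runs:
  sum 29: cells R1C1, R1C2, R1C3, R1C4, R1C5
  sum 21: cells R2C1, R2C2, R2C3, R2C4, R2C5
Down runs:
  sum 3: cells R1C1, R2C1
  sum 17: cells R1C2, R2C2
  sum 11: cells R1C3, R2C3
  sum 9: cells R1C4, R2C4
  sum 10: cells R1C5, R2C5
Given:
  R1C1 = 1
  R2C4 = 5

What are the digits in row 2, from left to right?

3 in 2 cells must be {1,2}; 17 in 2 cells must be {8,9}.
R1C4 = 9 − 5 = 4 completes the 9 down.
R2C1 = 3 − 1 = 2 completes the 3 down.
Given what's placed, R2C2 must be 9 to fit the 21 across and 17 down.
R2C3 = 4: the only remaining digit allowed by both the 21 across and the 11 down.
R2C5 = 21 − 20 = 1 completes the 21 across.

2 9 4 5 1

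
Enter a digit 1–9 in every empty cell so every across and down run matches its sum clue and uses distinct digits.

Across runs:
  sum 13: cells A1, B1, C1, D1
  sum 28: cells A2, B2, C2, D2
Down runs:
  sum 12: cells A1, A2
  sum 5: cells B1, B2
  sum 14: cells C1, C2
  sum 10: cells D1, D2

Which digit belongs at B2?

Only 4 fits B2 under both its across sum 28 and down sum 5.
B1 = 5 − 4 = 1 completes the 5 down.
Nothing is forced directly, so branch on C1, whose candidates are 5 or 6. If C1 = 6: that forces A1 = 4, D1 = 2, A2 = 8, after which C2 would have to be in {7,9} for the 28 across but in {8} for the 14 down — contradiction. So C1 = 5.
C2 = 14 − 5 = 9 completes the 14 down.
No cell is forced outright now. A2 can only be 7 or 8 (the digits allowed by both its 28 across and its 12 down). If A2 = 7: then A1 would have to be in {3,4} for the 13 across but in {5} for the 12 down — contradiction. So A2 = 8.
A1 = 12 − 8 = 4 completes the 12 down.
D1 = 13 − 10 = 3 completes the 13 across.
D2 = 28 − 21 = 7 completes the 28 across.

4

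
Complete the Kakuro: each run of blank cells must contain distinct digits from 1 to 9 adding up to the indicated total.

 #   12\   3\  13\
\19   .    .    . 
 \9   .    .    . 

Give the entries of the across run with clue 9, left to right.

3, 1, 5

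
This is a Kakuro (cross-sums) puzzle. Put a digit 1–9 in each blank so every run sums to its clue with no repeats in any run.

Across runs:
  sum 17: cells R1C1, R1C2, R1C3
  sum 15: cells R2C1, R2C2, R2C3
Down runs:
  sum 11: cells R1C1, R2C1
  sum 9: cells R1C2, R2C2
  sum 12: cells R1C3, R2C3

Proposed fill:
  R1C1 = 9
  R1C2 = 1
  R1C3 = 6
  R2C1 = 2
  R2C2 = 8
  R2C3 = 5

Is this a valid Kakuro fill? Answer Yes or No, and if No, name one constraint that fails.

No — the down run R1C3–R2C3 sums to 11, not 12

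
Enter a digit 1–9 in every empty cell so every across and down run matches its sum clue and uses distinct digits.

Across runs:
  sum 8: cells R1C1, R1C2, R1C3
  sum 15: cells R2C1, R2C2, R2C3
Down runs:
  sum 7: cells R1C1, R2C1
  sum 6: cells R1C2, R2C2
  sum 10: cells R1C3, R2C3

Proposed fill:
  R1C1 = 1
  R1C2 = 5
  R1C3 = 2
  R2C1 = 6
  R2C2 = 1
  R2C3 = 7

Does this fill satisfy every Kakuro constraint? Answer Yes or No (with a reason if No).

No — the down run R1C3–R2C3 sums to 9, not 10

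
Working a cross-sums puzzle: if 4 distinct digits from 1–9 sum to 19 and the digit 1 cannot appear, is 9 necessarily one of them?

No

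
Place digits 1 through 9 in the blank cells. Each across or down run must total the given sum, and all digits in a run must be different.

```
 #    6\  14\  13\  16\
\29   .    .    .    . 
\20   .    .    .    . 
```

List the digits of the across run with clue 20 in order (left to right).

1 6 4 9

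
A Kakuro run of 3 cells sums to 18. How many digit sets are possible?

3 distinct digits from 1–9 sum between 6 and 24.

7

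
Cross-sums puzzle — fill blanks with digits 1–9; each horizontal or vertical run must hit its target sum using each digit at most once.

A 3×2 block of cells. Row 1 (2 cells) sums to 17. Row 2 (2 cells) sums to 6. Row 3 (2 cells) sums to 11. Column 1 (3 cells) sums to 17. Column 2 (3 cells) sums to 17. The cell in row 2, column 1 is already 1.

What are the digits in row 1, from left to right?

17 in 2 cells must be {8,9}.
(1,1) = 9: the only remaining digit allowed by both the 17 across and the 17 down.
(1,2) = 17 − 9 = 8 completes the 17 across.
(2,2) = 6 − 1 = 5 completes the 6 across.
(3,1) = 17 − 10 = 7 completes the 17 down.
(3,2) = 11 − 7 = 4 completes the 11 across.

9, 8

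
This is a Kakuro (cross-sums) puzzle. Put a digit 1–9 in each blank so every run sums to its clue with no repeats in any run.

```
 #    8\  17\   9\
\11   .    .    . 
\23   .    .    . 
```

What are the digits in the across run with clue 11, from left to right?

2 8 1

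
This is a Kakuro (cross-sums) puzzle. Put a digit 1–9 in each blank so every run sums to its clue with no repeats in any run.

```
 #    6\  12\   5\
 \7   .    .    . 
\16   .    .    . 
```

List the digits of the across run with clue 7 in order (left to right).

1, 4, 2

7 in 3 cells must be {1,2,4}.
The 7 across and the 12 down share only 4, so R1C2 = 4.
R2C2 = 12 − 4 = 8 completes the 12 down.
Nothing is forced directly, so branch on R1C1, whose candidates are 1 or 2. If R1C1 = 2: that forces R1C3 = 1, after which R2C1 would have to be in {1,2,3,5,6,7} for the 16 across but in {4} for the 6 down — contradiction. So R1C1 = 1.
R1C3 = 7 − 5 = 2 completes the 7 across.
R2C1 = 6 − 1 = 5 completes the 6 down.
R2C3 = 16 − 13 = 3 completes the 16 across.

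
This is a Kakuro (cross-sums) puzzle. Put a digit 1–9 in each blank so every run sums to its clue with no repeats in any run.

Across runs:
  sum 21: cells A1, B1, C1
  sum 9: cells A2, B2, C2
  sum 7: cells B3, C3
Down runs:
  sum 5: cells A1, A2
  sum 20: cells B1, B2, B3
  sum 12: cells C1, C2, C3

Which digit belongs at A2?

Only 4 fits A1 under both its across sum 21 and down sum 5.
A2 = 5 − 4 = 1 completes the 5 down.
Nothing is forced directly, so branch on B1, whose candidates are 8 or 9. If B1 = 8: that forces C1 = 9, C2 = 2, C3 = 1, after which B2 would have to be in {6} for the 9 across but in {3,5,7,9} for the 20 down — contradiction. So B1 = 9.
C1 = 21 − 13 = 8 completes the 21 across.
C2 = 3: the only remaining digit allowed by both the 9 across and the 12 down.
C3 = 12 − 11 = 1 completes the 12 down.
B2 = 9 − 4 = 5 completes the 9 across.
B3 = 7 − 1 = 6 completes the 7 across.

1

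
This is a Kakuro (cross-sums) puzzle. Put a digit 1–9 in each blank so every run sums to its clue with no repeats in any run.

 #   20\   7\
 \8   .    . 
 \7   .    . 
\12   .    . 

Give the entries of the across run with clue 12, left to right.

7 in 3 cells must be {1,2,4}.
The 12 across and the 7 down share only 4, so R3C2 = 4.
R3C1 = 12 − 4 = 8 completes the 12 across.
Nothing is forced directly, so branch on R1C2, whose candidates are 1 or 2. If R1C2 = 2: then R1C1 would have to be in {6} for the 8 across but in {3,5,7,9} for the 20 down — contradiction. So R1C2 = 1.
R1C1 = 8 − 1 = 7 completes the 8 across.
R2C1 = 20 − 15 = 5 completes the 20 down.
R2C2 = 7 − 5 = 2 completes the 7 across.

8 4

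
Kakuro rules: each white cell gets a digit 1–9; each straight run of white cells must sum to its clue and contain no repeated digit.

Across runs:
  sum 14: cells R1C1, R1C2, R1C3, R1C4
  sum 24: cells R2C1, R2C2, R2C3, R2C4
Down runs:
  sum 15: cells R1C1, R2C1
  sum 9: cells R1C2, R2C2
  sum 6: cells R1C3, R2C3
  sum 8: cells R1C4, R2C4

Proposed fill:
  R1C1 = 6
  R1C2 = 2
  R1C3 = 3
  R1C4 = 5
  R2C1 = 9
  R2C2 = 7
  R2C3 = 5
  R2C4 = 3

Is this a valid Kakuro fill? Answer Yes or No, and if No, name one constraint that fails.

No — the down run R1C3–R2C3 sums to 8, not 6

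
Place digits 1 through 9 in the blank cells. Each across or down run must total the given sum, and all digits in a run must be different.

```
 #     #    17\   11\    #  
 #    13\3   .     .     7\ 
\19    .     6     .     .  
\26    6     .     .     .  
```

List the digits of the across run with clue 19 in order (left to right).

7 6 2 4

3 in 2 cells must be {1,2}.
R1C2 = 2: the only remaining digit allowed by both the 3 across and the 17 down.
R1C3 = 3 − 2 = 1 completes the 3 across.
R2C1 = 13 − 6 = 7 completes the 13 down.
R3C2 = 17 − 8 = 9 completes the 17 down.
Nothing is forced directly, so branch on R3C4, whose candidates are 3 or 4. If R3C4 = 4: then R2C4 would have to be in {1,2,4,5} for the 19 across but in {3} for the 7 down — contradiction. So R3C4 = 3.
R2C4 = 7 − 3 = 4 completes the 7 down.
R3C3 = 26 − 18 = 8 completes the 26 across.
R2C3 = 19 − 17 = 2 completes the 19 across.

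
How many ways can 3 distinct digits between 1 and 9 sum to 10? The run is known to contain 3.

3 distinct digits from 1–9 sum between 6 and 24.
Keeping only sets containing 3.
Enumerating: {1,3,6}, {2,3,5}.

2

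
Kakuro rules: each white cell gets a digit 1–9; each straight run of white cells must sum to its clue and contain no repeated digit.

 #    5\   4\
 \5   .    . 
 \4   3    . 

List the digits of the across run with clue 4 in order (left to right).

3 1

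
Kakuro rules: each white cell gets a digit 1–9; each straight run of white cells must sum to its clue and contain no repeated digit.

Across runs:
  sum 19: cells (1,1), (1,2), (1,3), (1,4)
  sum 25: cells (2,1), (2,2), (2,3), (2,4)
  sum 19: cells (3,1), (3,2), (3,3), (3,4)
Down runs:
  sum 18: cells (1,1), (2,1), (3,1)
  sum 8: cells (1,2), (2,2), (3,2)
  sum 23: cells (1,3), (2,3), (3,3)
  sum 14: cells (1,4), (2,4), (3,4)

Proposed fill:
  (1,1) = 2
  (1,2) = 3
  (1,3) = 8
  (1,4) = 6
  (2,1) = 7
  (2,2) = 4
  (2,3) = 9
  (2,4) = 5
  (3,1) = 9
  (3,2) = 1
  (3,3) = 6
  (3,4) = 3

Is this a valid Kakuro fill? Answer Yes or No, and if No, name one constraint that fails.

Across: 2+3+8+6=19; 7+4+9+5=25; 9+1+6+3=19. Down: 2+7+9=18; 3+4+1=8; 8+9+6=23; 6+5+3=14. No digit repeats within any run.

Yes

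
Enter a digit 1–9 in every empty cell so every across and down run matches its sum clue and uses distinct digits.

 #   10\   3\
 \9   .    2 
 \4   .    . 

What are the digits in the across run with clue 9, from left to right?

4 in 2 cells must be {1,3}; 3 in 2 cells must be {1,2}.
R1C1 = 9 − 2 = 7 completes the 9 across.
R2C1 = 10 − 7 = 3 completes the 10 down.
R2C2 = 4 − 3 = 1 completes the 4 across.

7 2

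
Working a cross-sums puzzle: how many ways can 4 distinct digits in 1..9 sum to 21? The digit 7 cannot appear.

6

4 distinct digits from 1–9 sum between 10 and 30.
Dropping sets that contain 7.
Enumerating: {1,3,8,9}, {1,5,6,9}, {2,4,6,9}, {2,5,6,8}, {3,4,5,9}, {3,4,6,8}.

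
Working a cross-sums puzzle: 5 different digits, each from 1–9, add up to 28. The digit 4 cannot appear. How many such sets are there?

4

5 distinct digits from 1–9 sum between 15 and 35.
Dropping sets that contain 4.
Enumerating: {1,3,7,8,9}, {1,5,6,7,9}, {2,3,6,8,9}, {2,5,6,7,8}.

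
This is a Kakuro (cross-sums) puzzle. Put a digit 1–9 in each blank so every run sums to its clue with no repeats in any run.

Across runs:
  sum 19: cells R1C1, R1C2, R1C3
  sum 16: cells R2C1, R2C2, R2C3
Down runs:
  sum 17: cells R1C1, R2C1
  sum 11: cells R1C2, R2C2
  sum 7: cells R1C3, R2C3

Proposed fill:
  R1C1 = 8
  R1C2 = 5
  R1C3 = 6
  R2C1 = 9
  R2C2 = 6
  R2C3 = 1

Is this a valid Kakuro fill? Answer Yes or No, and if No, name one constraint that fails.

Yes

Across: 8+5+6=19; 9+6+1=16. Down: 8+9=17; 5+6=11; 6+1=7. No digit repeats within any run.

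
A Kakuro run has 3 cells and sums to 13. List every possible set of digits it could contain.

3 distinct digits from 1–9 sum between 6 and 24.

{1,3,9}; {1,4,8}; {1,5,7}; {2,3,8}; {2,4,7}; {2,5,6}; {3,4,6}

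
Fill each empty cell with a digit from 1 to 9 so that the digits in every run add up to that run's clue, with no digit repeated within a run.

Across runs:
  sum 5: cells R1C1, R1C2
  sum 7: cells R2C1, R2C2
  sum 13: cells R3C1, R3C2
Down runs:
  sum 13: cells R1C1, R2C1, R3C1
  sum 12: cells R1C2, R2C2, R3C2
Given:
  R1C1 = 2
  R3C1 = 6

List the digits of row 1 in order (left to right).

2 3

R1C2 = 5 − 2 = 3 completes the 5 across.
R2C1 = 13 − 8 = 5 completes the 13 down.
R2C2 = 7 − 5 = 2 completes the 7 across.
R3C2 = 13 − 6 = 7 completes the 13 across.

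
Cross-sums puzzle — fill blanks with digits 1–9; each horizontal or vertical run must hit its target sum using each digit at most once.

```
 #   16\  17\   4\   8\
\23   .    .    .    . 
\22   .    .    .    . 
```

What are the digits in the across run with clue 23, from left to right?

7 9 1 6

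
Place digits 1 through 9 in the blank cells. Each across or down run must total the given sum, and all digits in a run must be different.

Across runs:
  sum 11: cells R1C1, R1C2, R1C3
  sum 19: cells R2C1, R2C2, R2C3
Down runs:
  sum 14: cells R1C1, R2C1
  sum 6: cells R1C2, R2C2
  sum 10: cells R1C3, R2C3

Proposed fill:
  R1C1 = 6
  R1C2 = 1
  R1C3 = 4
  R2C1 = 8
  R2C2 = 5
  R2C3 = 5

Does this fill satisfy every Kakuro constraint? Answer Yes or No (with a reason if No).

No — the down run R1C3–R2C3 sums to 9, not 10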